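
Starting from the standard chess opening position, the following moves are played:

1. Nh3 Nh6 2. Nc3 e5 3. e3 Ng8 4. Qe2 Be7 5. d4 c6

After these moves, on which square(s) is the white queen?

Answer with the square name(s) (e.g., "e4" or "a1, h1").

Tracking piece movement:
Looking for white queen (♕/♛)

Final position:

  a b c d e f g h
  ─────────────────
8│♜ ♞ ♝ ♛ ♚ · ♞ ♜│8
7│♟ ♟ · ♟ ♝ ♟ ♟ ♟│7
6│· · ♟ · · · · ·│6
5│· · · · ♟ · · ·│5
4│· · · ♙ · · · ·│4
3│· · ♘ · ♙ · · ♘│3
2│♙ ♙ ♙ · ♕ ♙ ♙ ♙│2
1│♖ · ♗ · ♔ ♗ · ♖│1
  ─────────────────
  a b c d e f g h


e2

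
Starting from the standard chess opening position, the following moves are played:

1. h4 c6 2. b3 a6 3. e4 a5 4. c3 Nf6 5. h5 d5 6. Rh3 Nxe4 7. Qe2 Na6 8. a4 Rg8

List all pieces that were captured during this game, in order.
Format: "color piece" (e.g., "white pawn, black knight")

Tracking captures:
  Nxe4: captured white pawn

white pawn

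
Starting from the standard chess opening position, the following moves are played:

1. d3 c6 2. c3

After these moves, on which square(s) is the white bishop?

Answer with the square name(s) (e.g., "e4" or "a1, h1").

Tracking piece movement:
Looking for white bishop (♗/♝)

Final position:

  a b c d e f g h
  ─────────────────
8│♜ ♞ ♝ ♛ ♚ ♝ ♞ ♜│8
7│♟ ♟ · ♟ ♟ ♟ ♟ ♟│7
6│· · ♟ · · · · ·│6
5│· · · · · · · ·│5
4│· · · · · · · ·│4
3│· · ♙ ♙ · · · ·│3
2│♙ ♙ · · ♙ ♙ ♙ ♙│2
1│♖ ♘ ♗ ♕ ♔ ♗ ♘ ♖│1
  ─────────────────
  a b c d e f g h


c1, f1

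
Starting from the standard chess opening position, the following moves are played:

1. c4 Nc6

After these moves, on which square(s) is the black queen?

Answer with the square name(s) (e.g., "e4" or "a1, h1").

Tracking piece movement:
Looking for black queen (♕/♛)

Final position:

  a b c d e f g h
  ─────────────────
8│♜ · ♝ ♛ ♚ ♝ ♞ ♜│8
7│♟ ♟ ♟ ♟ ♟ ♟ ♟ ♟│7
6│· · ♞ · · · · ·│6
5│· · · · · · · ·│5
4│· · ♙ · · · · ·│4
3│· · · · · · · ·│3
2│♙ ♙ · ♙ ♙ ♙ ♙ ♙│2
1│♖ ♘ ♗ ♕ ♔ ♗ ♘ ♖│1
  ─────────────────
  a b c d e f g h


d8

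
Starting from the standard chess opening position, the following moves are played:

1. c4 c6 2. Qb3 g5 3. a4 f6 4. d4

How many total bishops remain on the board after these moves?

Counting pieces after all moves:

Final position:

  a b c d e f g h
  ─────────────────
8│♜ ♞ ♝ ♛ ♚ ♝ ♞ ♜│8
7│♟ ♟ · ♟ ♟ · · ♟│7
6│· · ♟ · · ♟ · ·│6
5│· · · · · · ♟ ·│5
4│♙ · ♙ ♙ · · · ·│4
3│· ♕ · · · · · ·│3
2│· ♙ · · ♙ ♙ ♙ ♙│2
1│♖ ♘ ♗ · ♔ ♗ ♘ ♖│1
  ─────────────────
  a b c d e f g h


4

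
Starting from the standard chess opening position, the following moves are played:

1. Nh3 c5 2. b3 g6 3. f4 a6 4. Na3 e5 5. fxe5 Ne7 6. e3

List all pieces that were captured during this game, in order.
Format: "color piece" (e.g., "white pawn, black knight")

Tracking captures:
  fxe5: captured black pawn

black pawn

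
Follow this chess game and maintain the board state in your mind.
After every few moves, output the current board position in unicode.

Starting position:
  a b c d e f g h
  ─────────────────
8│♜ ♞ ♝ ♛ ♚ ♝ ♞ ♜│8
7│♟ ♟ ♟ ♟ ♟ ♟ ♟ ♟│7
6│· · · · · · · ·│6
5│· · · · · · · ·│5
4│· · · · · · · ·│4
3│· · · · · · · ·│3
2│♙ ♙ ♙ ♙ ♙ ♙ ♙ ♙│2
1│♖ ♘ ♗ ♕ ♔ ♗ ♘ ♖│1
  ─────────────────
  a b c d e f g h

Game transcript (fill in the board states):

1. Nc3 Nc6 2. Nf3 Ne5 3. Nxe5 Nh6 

  a b c d e f g h
  ─────────────────
8│♜ · ♝ ♛ ♚ ♝ · ♜│8
7│♟ ♟ ♟ ♟ ♟ ♟ ♟ ♟│7
6│· · · · · · · ♞│6
5│· · · · ♘ · · ·│5
4│· · · · · · · ·│4
3│· · ♘ · · · · ·│3
2│♙ ♙ ♙ ♙ ♙ ♙ ♙ ♙│2
1│♖ · ♗ ♕ ♔ ♗ · ♖│1
  ─────────────────
  a b c d e f g h

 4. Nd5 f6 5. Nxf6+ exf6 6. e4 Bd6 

  a b c d e f g h
  ─────────────────
8│♜ · ♝ ♛ ♚ · · ♜│8
7│♟ ♟ ♟ ♟ · · ♟ ♟│7
6│· · · ♝ · ♟ · ♞│6
5│· · · · ♘ · · ·│5
4│· · · · ♙ · · ·│4
3│· · · · · · · ·│3
2│♙ ♙ ♙ ♙ · ♙ ♙ ♙│2
1│♖ · ♗ ♕ ♔ ♗ · ♖│1
  ─────────────────
  a b c d e f g h

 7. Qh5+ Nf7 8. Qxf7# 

  a b c d e f g h
  ─────────────────
8│♜ · ♝ ♛ ♚ · · ♜│8
7│♟ ♟ ♟ ♟ · ♕ ♟ ♟│7
6│· · · ♝ · ♟ · ·│6
5│· · · · ♘ · · ·│5
4│· · · · ♙ · · ·│4
3│· · · · · · · ·│3
2│♙ ♙ ♙ ♙ · ♙ ♙ ♙│2
1│♖ · ♗ · ♔ ♗ · ♖│1
  ─────────────────
  a b c d e f g h


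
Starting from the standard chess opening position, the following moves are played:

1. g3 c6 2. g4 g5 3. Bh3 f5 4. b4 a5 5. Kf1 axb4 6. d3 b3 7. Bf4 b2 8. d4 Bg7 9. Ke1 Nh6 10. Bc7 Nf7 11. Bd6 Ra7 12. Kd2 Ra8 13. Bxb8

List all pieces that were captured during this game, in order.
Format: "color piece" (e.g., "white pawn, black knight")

Tracking captures:
  axb4: captured white pawn
  Bxb8: captured black knight

white pawn, black knight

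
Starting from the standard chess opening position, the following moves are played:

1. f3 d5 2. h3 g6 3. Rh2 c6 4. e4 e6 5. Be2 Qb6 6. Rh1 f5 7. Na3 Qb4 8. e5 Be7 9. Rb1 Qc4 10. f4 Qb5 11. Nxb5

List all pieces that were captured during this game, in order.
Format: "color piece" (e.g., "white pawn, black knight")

Tracking captures:
  Nxb5: captured black queen

black queen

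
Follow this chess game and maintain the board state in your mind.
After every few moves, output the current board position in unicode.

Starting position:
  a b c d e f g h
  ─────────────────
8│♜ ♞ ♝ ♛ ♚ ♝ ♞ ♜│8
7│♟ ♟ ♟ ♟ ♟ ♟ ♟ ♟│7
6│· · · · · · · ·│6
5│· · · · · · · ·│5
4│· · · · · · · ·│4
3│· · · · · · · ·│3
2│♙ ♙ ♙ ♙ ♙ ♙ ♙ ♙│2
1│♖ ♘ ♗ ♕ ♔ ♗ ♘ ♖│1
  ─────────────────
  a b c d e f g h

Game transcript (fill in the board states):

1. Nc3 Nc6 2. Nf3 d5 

  a b c d e f g h
  ─────────────────
8│♜ · ♝ ♛ ♚ ♝ ♞ ♜│8
7│♟ ♟ ♟ · ♟ ♟ ♟ ♟│7
6│· · ♞ · · · · ·│6
5│· · · ♟ · · · ·│5
4│· · · · · · · ·│4
3│· · ♘ · · ♘ · ·│3
2│♙ ♙ ♙ ♙ ♙ ♙ ♙ ♙│2
1│♖ · ♗ ♕ ♔ ♗ · ♖│1
  ─────────────────
  a b c d e f g h

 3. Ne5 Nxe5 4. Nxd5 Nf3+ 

  a b c d e f g h
  ─────────────────
8│♜ · ♝ ♛ ♚ ♝ ♞ ♜│8
7│♟ ♟ ♟ · ♟ ♟ ♟ ♟│7
6│· · · · · · · ·│6
5│· · · ♘ · · · ·│5
4│· · · · · · · ·│4
3│· · · · · ♞ · ·│3
2│♙ ♙ ♙ ♙ ♙ ♙ ♙ ♙│2
1│♖ · ♗ ♕ ♔ ♗ · ♖│1
  ─────────────────
  a b c d e f g h

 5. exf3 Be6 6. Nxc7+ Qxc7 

  a b c d e f g h
  ─────────────────
8│♜ · · · ♚ ♝ ♞ ♜│8
7│♟ ♟ ♛ · ♟ ♟ ♟ ♟│7
6│· · · · ♝ · · ·│6
5│· · · · · · · ·│5
4│· · · · · · · ·│4
3│· · · · · ♙ · ·│3
2│♙ ♙ ♙ ♙ · ♙ ♙ ♙│2
1│♖ · ♗ ♕ ♔ ♗ · ♖│1
  ─────────────────
  a b c d e f g h

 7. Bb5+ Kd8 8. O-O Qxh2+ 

  a b c d e f g h
  ─────────────────
8│♜ · · ♚ · ♝ ♞ ♜│8
7│♟ ♟ · · ♟ ♟ ♟ ♟│7
6│· · · · ♝ · · ·│6
5│· ♗ · · · · · ·│5
4│· · · · · · · ·│4
3│· · · · · ♙ · ·│3
2│♙ ♙ ♙ ♙ · ♙ ♙ ♛│2
1│♖ · ♗ ♕ · ♖ ♔ ·│1
  ─────────────────
  a b c d e f g h



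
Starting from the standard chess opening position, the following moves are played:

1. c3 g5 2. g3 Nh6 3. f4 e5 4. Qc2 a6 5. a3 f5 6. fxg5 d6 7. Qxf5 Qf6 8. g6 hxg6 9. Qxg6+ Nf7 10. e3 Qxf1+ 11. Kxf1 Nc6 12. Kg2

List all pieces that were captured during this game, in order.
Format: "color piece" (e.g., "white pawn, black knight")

Tracking captures:
  fxg5: captured black pawn
  Qxf5: captured black pawn
  hxg6: captured white pawn
  Qxg6+: captured black pawn
  Qxf1+: captured white bishop
  Kxf1: captured black queen

black pawn, black pawn, white pawn, black pawn, white bishop, black queen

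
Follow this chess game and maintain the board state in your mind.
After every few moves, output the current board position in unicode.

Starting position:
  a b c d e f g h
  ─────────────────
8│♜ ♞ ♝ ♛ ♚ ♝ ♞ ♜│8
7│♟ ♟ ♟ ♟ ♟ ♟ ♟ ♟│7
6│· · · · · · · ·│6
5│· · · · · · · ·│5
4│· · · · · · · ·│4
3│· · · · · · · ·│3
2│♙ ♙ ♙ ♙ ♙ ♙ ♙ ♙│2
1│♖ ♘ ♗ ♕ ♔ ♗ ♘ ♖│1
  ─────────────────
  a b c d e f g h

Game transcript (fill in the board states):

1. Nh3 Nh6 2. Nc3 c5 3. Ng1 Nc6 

  a b c d e f g h
  ─────────────────
8│♜ · ♝ ♛ ♚ ♝ · ♜│8
7│♟ ♟ · ♟ ♟ ♟ ♟ ♟│7
6│· · ♞ · · · · ♞│6
5│· · ♟ · · · · ·│5
4│· · · · · · · ·│4
3│· · ♘ · · · · ·│3
2│♙ ♙ ♙ ♙ ♙ ♙ ♙ ♙│2
1│♖ · ♗ ♕ ♔ ♗ ♘ ♖│1
  ─────────────────
  a b c d e f g h

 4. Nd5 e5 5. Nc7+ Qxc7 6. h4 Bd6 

  a b c d e f g h
  ─────────────────
8│♜ · ♝ · ♚ · · ♜│8
7│♟ ♟ ♛ ♟ · ♟ ♟ ♟│7
6│· · ♞ ♝ · · · ♞│6
5│· · ♟ · ♟ · · ·│5
4│· · · · · · · ♙│4
3│· · · · · · · ·│3
2│♙ ♙ ♙ ♙ ♙ ♙ ♙ ·│2
1│♖ · ♗ ♕ ♔ ♗ ♘ ♖│1
  ─────────────────
  a b c d e f g h

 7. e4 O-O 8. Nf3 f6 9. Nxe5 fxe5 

  a b c d e f g h
  ─────────────────
8│♜ · ♝ · · ♜ ♚ ·│8
7│♟ ♟ ♛ ♟ · · ♟ ♟│7
6│· · ♞ ♝ · · · ♞│6
5│· · ♟ · ♟ · · ·│5
4│· · · · ♙ · · ♙│4
3│· · · · · · · ·│3
2│♙ ♙ ♙ ♙ · ♙ ♙ ·│2
1│♖ · ♗ ♕ ♔ ♗ · ♖│1
  ─────────────────
  a b c d e f g h

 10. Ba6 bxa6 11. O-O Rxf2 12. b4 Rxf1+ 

  a b c d e f g h
  ─────────────────
8│♜ · ♝ · · · ♚ ·│8
7│♟ · ♛ ♟ · · ♟ ♟│7
6│♟ · ♞ ♝ · · · ♞│6
5│· · ♟ · ♟ · · ·│5
4│· ♙ · · ♙ · · ♙│4
3│· · · · · · · ·│3
2│♙ · ♙ ♙ · · ♙ ·│2
1│♖ · ♗ ♕ · ♜ ♔ ·│1
  ─────────────────
  a b c d e f g h

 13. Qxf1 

  a b c d e f g h
  ─────────────────
8│♜ · ♝ · · · ♚ ·│8
7│♟ · ♛ ♟ · · ♟ ♟│7
6│♟ · ♞ ♝ · · · ♞│6
5│· · ♟ · ♟ · · ·│5
4│· ♙ · · ♙ · · ♙│4
3│· · · · · · · ·│3
2│♙ · ♙ ♙ · · ♙ ·│2
1│♖ · ♗ · · ♕ ♔ ·│1
  ─────────────────
  a b c d e f g h


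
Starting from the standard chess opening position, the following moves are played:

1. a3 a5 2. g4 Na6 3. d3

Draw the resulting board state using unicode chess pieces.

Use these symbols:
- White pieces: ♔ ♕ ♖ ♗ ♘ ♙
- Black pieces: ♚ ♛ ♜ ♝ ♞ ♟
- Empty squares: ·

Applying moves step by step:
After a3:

♜ ♞ ♝ ♛ ♚ ♝ ♞ ♜
♟ ♟ ♟ ♟ ♟ ♟ ♟ ♟
· · · · · · · ·
· · · · · · · ·
· · · · · · · ·
♙ · · · · · · ·
· ♙ ♙ ♙ ♙ ♙ ♙ ♙
♖ ♘ ♗ ♕ ♔ ♗ ♘ ♖


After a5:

♜ ♞ ♝ ♛ ♚ ♝ ♞ ♜
· ♟ ♟ ♟ ♟ ♟ ♟ ♟
· · · · · · · ·
♟ · · · · · · ·
· · · · · · · ·
♙ · · · · · · ·
· ♙ ♙ ♙ ♙ ♙ ♙ ♙
♖ ♘ ♗ ♕ ♔ ♗ ♘ ♖


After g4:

♜ ♞ ♝ ♛ ♚ ♝ ♞ ♜
· ♟ ♟ ♟ ♟ ♟ ♟ ♟
· · · · · · · ·
♟ · · · · · · ·
· · · · · · ♙ ·
♙ · · · · · · ·
· ♙ ♙ ♙ ♙ ♙ · ♙
♖ ♘ ♗ ♕ ♔ ♗ ♘ ♖


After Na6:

♜ · ♝ ♛ ♚ ♝ ♞ ♜
· ♟ ♟ ♟ ♟ ♟ ♟ ♟
♞ · · · · · · ·
♟ · · · · · · ·
· · · · · · ♙ ·
♙ · · · · · · ·
· ♙ ♙ ♙ ♙ ♙ · ♙
♖ ♘ ♗ ♕ ♔ ♗ ♘ ♖


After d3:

♜ · ♝ ♛ ♚ ♝ ♞ ♜
· ♟ ♟ ♟ ♟ ♟ ♟ ♟
♞ · · · · · · ·
♟ · · · · · · ·
· · · · · · ♙ ·
♙ · · ♙ · · · ·
· ♙ ♙ · ♙ ♙ · ♙
♖ ♘ ♗ ♕ ♔ ♗ ♘ ♖



  a b c d e f g h
  ─────────────────
8│♜ · ♝ ♛ ♚ ♝ ♞ ♜│8
7│· ♟ ♟ ♟ ♟ ♟ ♟ ♟│7
6│♞ · · · · · · ·│6
5│♟ · · · · · · ·│5
4│· · · · · · ♙ ·│4
3│♙ · · ♙ · · · ·│3
2│· ♙ ♙ · ♙ ♙ · ♙│2
1│♖ ♘ ♗ ♕ ♔ ♗ ♘ ♖│1
  ─────────────────
  a b c d e f g h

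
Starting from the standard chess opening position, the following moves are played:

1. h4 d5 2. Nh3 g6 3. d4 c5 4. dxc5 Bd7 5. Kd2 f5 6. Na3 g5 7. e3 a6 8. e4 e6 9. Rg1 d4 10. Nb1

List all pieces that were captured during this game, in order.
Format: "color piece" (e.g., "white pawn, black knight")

Tracking captures:
  dxc5: captured black pawn

black pawn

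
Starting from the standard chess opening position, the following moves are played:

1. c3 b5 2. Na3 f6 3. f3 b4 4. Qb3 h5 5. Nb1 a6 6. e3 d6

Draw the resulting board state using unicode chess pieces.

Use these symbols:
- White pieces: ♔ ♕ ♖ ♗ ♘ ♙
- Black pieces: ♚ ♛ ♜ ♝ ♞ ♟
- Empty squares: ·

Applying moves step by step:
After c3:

♜ ♞ ♝ ♛ ♚ ♝ ♞ ♜
♟ ♟ ♟ ♟ ♟ ♟ ♟ ♟
· · · · · · · ·
· · · · · · · ·
· · · · · · · ·
· · ♙ · · · · ·
♙ ♙ · ♙ ♙ ♙ ♙ ♙
♖ ♘ ♗ ♕ ♔ ♗ ♘ ♖


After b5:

♜ ♞ ♝ ♛ ♚ ♝ ♞ ♜
♟ · ♟ ♟ ♟ ♟ ♟ ♟
· · · · · · · ·
· ♟ · · · · · ·
· · · · · · · ·
· · ♙ · · · · ·
♙ ♙ · ♙ ♙ ♙ ♙ ♙
♖ ♘ ♗ ♕ ♔ ♗ ♘ ♖


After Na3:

♜ ♞ ♝ ♛ ♚ ♝ ♞ ♜
♟ · ♟ ♟ ♟ ♟ ♟ ♟
· · · · · · · ·
· ♟ · · · · · ·
· · · · · · · ·
♘ · ♙ · · · · ·
♙ ♙ · ♙ ♙ ♙ ♙ ♙
♖ · ♗ ♕ ♔ ♗ ♘ ♖


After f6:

♜ ♞ ♝ ♛ ♚ ♝ ♞ ♜
♟ · ♟ ♟ ♟ · ♟ ♟
· · · · · ♟ · ·
· ♟ · · · · · ·
· · · · · · · ·
♘ · ♙ · · · · ·
♙ ♙ · ♙ ♙ ♙ ♙ ♙
♖ · ♗ ♕ ♔ ♗ ♘ ♖


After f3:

♜ ♞ ♝ ♛ ♚ ♝ ♞ ♜
♟ · ♟ ♟ ♟ · ♟ ♟
· · · · · ♟ · ·
· ♟ · · · · · ·
· · · · · · · ·
♘ · ♙ · · ♙ · ·
♙ ♙ · ♙ ♙ · ♙ ♙
♖ · ♗ ♕ ♔ ♗ ♘ ♖


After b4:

♜ ♞ ♝ ♛ ♚ ♝ ♞ ♜
♟ · ♟ ♟ ♟ · ♟ ♟
· · · · · ♟ · ·
· · · · · · · ·
· ♟ · · · · · ·
♘ · ♙ · · ♙ · ·
♙ ♙ · ♙ ♙ · ♙ ♙
♖ · ♗ ♕ ♔ ♗ ♘ ♖


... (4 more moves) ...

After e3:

♜ ♞ ♝ ♛ ♚ ♝ ♞ ♜
· · ♟ ♟ ♟ · ♟ ·
♟ · · · · ♟ · ·
· · · · · · · ♟
· ♟ · · · · · ·
· ♕ ♙ · ♙ ♙ · ·
♙ ♙ · ♙ · · ♙ ♙
♖ ♘ ♗ · ♔ ♗ ♘ ♖


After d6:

♜ ♞ ♝ ♛ ♚ ♝ ♞ ♜
· · ♟ · ♟ · ♟ ·
♟ · · ♟ · ♟ · ·
· · · · · · · ♟
· ♟ · · · · · ·
· ♕ ♙ · ♙ ♙ · ·
♙ ♙ · ♙ · · ♙ ♙
♖ ♘ ♗ · ♔ ♗ ♘ ♖



  a b c d e f g h
  ─────────────────
8│♜ ♞ ♝ ♛ ♚ ♝ ♞ ♜│8
7│· · ♟ · ♟ · ♟ ·│7
6│♟ · · ♟ · ♟ · ·│6
5│· · · · · · · ♟│5
4│· ♟ · · · · · ·│4
3│· ♕ ♙ · ♙ ♙ · ·│3
2│♙ ♙ · ♙ · · ♙ ♙│2
1│♖ ♘ ♗ · ♔ ♗ ♘ ♖│1
  ─────────────────
  a b c d e f g h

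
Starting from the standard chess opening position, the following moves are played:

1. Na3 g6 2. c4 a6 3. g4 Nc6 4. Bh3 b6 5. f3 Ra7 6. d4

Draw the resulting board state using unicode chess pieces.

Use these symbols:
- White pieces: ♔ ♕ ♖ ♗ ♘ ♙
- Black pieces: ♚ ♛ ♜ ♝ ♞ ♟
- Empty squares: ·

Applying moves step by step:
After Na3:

♜ ♞ ♝ ♛ ♚ ♝ ♞ ♜
♟ ♟ ♟ ♟ ♟ ♟ ♟ ♟
· · · · · · · ·
· · · · · · · ·
· · · · · · · ·
♘ · · · · · · ·
♙ ♙ ♙ ♙ ♙ ♙ ♙ ♙
♖ · ♗ ♕ ♔ ♗ ♘ ♖


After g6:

♜ ♞ ♝ ♛ ♚ ♝ ♞ ♜
♟ ♟ ♟ ♟ ♟ ♟ · ♟
· · · · · · ♟ ·
· · · · · · · ·
· · · · · · · ·
♘ · · · · · · ·
♙ ♙ ♙ ♙ ♙ ♙ ♙ ♙
♖ · ♗ ♕ ♔ ♗ ♘ ♖


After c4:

♜ ♞ ♝ ♛ ♚ ♝ ♞ ♜
♟ ♟ ♟ ♟ ♟ ♟ · ♟
· · · · · · ♟ ·
· · · · · · · ·
· · ♙ · · · · ·
♘ · · · · · · ·
♙ ♙ · ♙ ♙ ♙ ♙ ♙
♖ · ♗ ♕ ♔ ♗ ♘ ♖


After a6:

♜ ♞ ♝ ♛ ♚ ♝ ♞ ♜
· ♟ ♟ ♟ ♟ ♟ · ♟
♟ · · · · · ♟ ·
· · · · · · · ·
· · ♙ · · · · ·
♘ · · · · · · ·
♙ ♙ · ♙ ♙ ♙ ♙ ♙
♖ · ♗ ♕ ♔ ♗ ♘ ♖


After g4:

♜ ♞ ♝ ♛ ♚ ♝ ♞ ♜
· ♟ ♟ ♟ ♟ ♟ · ♟
♟ · · · · · ♟ ·
· · · · · · · ·
· · ♙ · · · ♙ ·
♘ · · · · · · ·
♙ ♙ · ♙ ♙ ♙ · ♙
♖ · ♗ ♕ ♔ ♗ ♘ ♖


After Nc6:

♜ · ♝ ♛ ♚ ♝ ♞ ♜
· ♟ ♟ ♟ ♟ ♟ · ♟
♟ · ♞ · · · ♟ ·
· · · · · · · ·
· · ♙ · · · ♙ ·
♘ · · · · · · ·
♙ ♙ · ♙ ♙ ♙ · ♙
♖ · ♗ ♕ ♔ ♗ ♘ ♖


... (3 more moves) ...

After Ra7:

· · ♝ ♛ ♚ ♝ ♞ ♜
♜ · ♟ ♟ ♟ ♟ · ♟
♟ ♟ ♞ · · · ♟ ·
· · · · · · · ·
· · ♙ · · · ♙ ·
♘ · · · · ♙ · ♗
♙ ♙ · ♙ ♙ · · ♙
♖ · ♗ ♕ ♔ · ♘ ♖


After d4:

· · ♝ ♛ ♚ ♝ ♞ ♜
♜ · ♟ ♟ ♟ ♟ · ♟
♟ ♟ ♞ · · · ♟ ·
· · · · · · · ·
· · ♙ ♙ · · ♙ ·
♘ · · · · ♙ · ♗
♙ ♙ · · ♙ · · ♙
♖ · ♗ ♕ ♔ · ♘ ♖



  a b c d e f g h
  ─────────────────
8│· · ♝ ♛ ♚ ♝ ♞ ♜│8
7│♜ · ♟ ♟ ♟ ♟ · ♟│7
6│♟ ♟ ♞ · · · ♟ ·│6
5│· · · · · · · ·│5
4│· · ♙ ♙ · · ♙ ·│4
3│♘ · · · · ♙ · ♗│3
2│♙ ♙ · · ♙ · · ♙│2
1│♖ · ♗ ♕ ♔ · ♘ ♖│1
  ─────────────────
  a b c d e f g h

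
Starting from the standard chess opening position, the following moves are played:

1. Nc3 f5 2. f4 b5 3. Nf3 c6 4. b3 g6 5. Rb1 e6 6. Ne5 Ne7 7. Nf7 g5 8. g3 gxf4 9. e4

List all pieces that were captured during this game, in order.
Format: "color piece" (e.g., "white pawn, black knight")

Tracking captures:
  gxf4: captured white pawn

white pawn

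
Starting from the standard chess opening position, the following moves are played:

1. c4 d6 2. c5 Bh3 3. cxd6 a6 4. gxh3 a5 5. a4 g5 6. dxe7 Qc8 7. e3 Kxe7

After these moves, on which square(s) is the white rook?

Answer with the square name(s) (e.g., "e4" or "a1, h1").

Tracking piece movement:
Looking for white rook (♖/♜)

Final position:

  a b c d e f g h
  ─────────────────
8│♜ ♞ ♛ · · ♝ ♞ ♜│8
7│· ♟ ♟ · ♚ ♟ · ♟│7
6│· · · · · · · ·│6
5│♟ · · · · · ♟ ·│5
4│♙ · · · · · · ·│4
3│· · · · ♙ · · ♙│3
2│· ♙ · ♙ · ♙ · ♙│2
1│♖ ♘ ♗ ♕ ♔ ♗ ♘ ♖│1
  ─────────────────
  a b c d e f g h


a1, h1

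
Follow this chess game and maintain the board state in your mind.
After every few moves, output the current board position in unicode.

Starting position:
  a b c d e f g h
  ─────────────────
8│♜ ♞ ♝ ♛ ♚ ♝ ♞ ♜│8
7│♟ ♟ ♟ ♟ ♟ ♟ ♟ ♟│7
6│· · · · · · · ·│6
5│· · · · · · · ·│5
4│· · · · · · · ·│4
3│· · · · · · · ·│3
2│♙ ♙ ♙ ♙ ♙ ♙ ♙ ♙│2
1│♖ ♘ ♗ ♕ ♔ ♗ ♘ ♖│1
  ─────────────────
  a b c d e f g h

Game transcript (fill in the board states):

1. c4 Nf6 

  a b c d e f g h
  ─────────────────
8│♜ ♞ ♝ ♛ ♚ ♝ · ♜│8
7│♟ ♟ ♟ ♟ ♟ ♟ ♟ ♟│7
6│· · · · · ♞ · ·│6
5│· · · · · · · ·│5
4│· · ♙ · · · · ·│4
3│· · · · · · · ·│3
2│♙ ♙ · ♙ ♙ ♙ ♙ ♙│2
1│♖ ♘ ♗ ♕ ♔ ♗ ♘ ♖│1
  ─────────────────
  a b c d e f g h

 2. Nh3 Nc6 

  a b c d e f g h
  ─────────────────
8│♜ · ♝ ♛ ♚ ♝ · ♜│8
7│♟ ♟ ♟ ♟ ♟ ♟ ♟ ♟│7
6│· · ♞ · · ♞ · ·│6
5│· · · · · · · ·│5
4│· · ♙ · · · · ·│4
3│· · · · · · · ♘│3
2│♙ ♙ · ♙ ♙ ♙ ♙ ♙│2
1│♖ ♘ ♗ ♕ ♔ ♗ · ♖│1
  ─────────────────
  a b c d e f g h

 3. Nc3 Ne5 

  a b c d e f g h
  ─────────────────
8│♜ · ♝ ♛ ♚ ♝ · ♜│8
7│♟ ♟ ♟ ♟ ♟ ♟ ♟ ♟│7
6│· · · · · ♞ · ·│6
5│· · · · ♞ · · ·│5
4│· · ♙ · · · · ·│4
3│· · ♘ · · · · ♘│3
2│♙ ♙ · ♙ ♙ ♙ ♙ ♙│2
1│♖ · ♗ ♕ ♔ ♗ · ♖│1
  ─────────────────
  a b c d e f g h

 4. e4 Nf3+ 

  a b c d e f g h
  ─────────────────
8│♜ · ♝ ♛ ♚ ♝ · ♜│8
7│♟ ♟ ♟ ♟ ♟ ♟ ♟ ♟│7
6│· · · · · ♞ · ·│6
5│· · · · · · · ·│5
4│· · ♙ · ♙ · · ·│4
3│· · ♘ · · ♞ · ♘│3
2│♙ ♙ · ♙ · ♙ ♙ ♙│2
1│♖ · ♗ ♕ ♔ ♗ · ♖│1
  ─────────────────
  a b c d e f g h

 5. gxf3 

  a b c d e f g h
  ─────────────────
8│♜ · ♝ ♛ ♚ ♝ · ♜│8
7│♟ ♟ ♟ ♟ ♟ ♟ ♟ ♟│7
6│· · · · · ♞ · ·│6
5│· · · · · · · ·│5
4│· · ♙ · ♙ · · ·│4
3│· · ♘ · · ♙ · ♘│3
2│♙ ♙ · ♙ · ♙ · ♙│2
1│♖ · ♗ ♕ ♔ ♗ · ♖│1
  ─────────────────
  a b c d e f g h


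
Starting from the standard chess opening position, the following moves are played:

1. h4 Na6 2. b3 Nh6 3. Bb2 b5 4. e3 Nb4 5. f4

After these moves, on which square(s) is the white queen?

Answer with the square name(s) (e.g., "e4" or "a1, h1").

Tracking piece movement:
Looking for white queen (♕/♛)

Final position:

  a b c d e f g h
  ─────────────────
8│♜ · ♝ ♛ ♚ ♝ · ♜│8
7│♟ · ♟ ♟ ♟ ♟ ♟ ♟│7
6│· · · · · · · ♞│6
5│· ♟ · · · · · ·│5
4│· ♞ · · · ♙ · ♙│4
3│· ♙ · · ♙ · · ·│3
2│♙ ♗ ♙ ♙ · · ♙ ·│2
1│♖ ♘ · ♕ ♔ ♗ ♘ ♖│1
  ─────────────────
  a b c d e f g h


d1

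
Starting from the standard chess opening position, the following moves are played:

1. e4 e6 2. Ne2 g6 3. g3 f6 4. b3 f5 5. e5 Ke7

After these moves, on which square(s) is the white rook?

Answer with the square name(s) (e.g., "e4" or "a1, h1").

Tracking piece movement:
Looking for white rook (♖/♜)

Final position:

  a b c d e f g h
  ─────────────────
8│♜ ♞ ♝ ♛ · ♝ ♞ ♜│8
7│♟ ♟ ♟ ♟ ♚ · · ♟│7
6│· · · · ♟ · ♟ ·│6
5│· · · · ♙ ♟ · ·│5
4│· · · · · · · ·│4
3│· ♙ · · · · ♙ ·│3
2│♙ · ♙ ♙ ♘ ♙ · ♙│2
1│♖ ♘ ♗ ♕ ♔ ♗ · ♖│1
  ─────────────────
  a b c d e f g h


a1, h1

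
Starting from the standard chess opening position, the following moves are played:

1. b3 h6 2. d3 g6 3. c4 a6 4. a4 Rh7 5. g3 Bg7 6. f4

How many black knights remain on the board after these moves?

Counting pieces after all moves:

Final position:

  a b c d e f g h
  ─────────────────
8│♜ ♞ ♝ ♛ ♚ · ♞ ·│8
7│· ♟ ♟ ♟ ♟ ♟ ♝ ♜│7
6│♟ · · · · · ♟ ♟│6
5│· · · · · · · ·│5
4│♙ · ♙ · · ♙ · ·│4
3│· ♙ · ♙ · · ♙ ·│3
2│· · · · ♙ · · ♙│2
1│♖ ♘ ♗ ♕ ♔ ♗ ♘ ♖│1
  ─────────────────
  a b c d e f g h


2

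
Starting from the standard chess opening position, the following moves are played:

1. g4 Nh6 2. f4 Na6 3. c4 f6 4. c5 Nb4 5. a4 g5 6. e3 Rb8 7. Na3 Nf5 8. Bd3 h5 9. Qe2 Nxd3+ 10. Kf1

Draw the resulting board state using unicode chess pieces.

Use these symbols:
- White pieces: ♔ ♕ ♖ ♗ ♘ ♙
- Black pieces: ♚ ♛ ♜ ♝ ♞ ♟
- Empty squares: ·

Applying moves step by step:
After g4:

♜ ♞ ♝ ♛ ♚ ♝ ♞ ♜
♟ ♟ ♟ ♟ ♟ ♟ ♟ ♟
· · · · · · · ·
· · · · · · · ·
· · · · · · ♙ ·
· · · · · · · ·
♙ ♙ ♙ ♙ ♙ ♙ · ♙
♖ ♘ ♗ ♕ ♔ ♗ ♘ ♖


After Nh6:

♜ ♞ ♝ ♛ ♚ ♝ · ♜
♟ ♟ ♟ ♟ ♟ ♟ ♟ ♟
· · · · · · · ♞
· · · · · · · ·
· · · · · · ♙ ·
· · · · · · · ·
♙ ♙ ♙ ♙ ♙ ♙ · ♙
♖ ♘ ♗ ♕ ♔ ♗ ♘ ♖


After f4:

♜ ♞ ♝ ♛ ♚ ♝ · ♜
♟ ♟ ♟ ♟ ♟ ♟ ♟ ♟
· · · · · · · ♞
· · · · · · · ·
· · · · · ♙ ♙ ·
· · · · · · · ·
♙ ♙ ♙ ♙ ♙ · · ♙
♖ ♘ ♗ ♕ ♔ ♗ ♘ ♖


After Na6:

♜ · ♝ ♛ ♚ ♝ · ♜
♟ ♟ ♟ ♟ ♟ ♟ ♟ ♟
♞ · · · · · · ♞
· · · · · · · ·
· · · · · ♙ ♙ ·
· · · · · · · ·
♙ ♙ ♙ ♙ ♙ · · ♙
♖ ♘ ♗ ♕ ♔ ♗ ♘ ♖


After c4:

♜ · ♝ ♛ ♚ ♝ · ♜
♟ ♟ ♟ ♟ ♟ ♟ ♟ ♟
♞ · · · · · · ♞
· · · · · · · ·
· · ♙ · · ♙ ♙ ·
· · · · · · · ·
♙ ♙ · ♙ ♙ · · ♙
♖ ♘ ♗ ♕ ♔ ♗ ♘ ♖


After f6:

♜ · ♝ ♛ ♚ ♝ · ♜
♟ ♟ ♟ ♟ ♟ · ♟ ♟
♞ · · · · ♟ · ♞
· · · · · · · ·
· · ♙ · · ♙ ♙ ·
· · · · · · · ·
♙ ♙ · ♙ ♙ · · ♙
♖ ♘ ♗ ♕ ♔ ♗ ♘ ♖


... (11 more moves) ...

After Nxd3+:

· ♜ ♝ ♛ ♚ ♝ · ♜
♟ ♟ ♟ ♟ ♟ · · ·
· · · · · ♟ · ·
· · ♙ · · ♞ ♟ ♟
♙ · · · · ♙ ♙ ·
♘ · · ♞ ♙ · · ·
· ♙ · ♙ ♕ · · ♙
♖ · ♗ · ♔ · ♘ ♖


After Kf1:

· ♜ ♝ ♛ ♚ ♝ · ♜
♟ ♟ ♟ ♟ ♟ · · ·
· · · · · ♟ · ·
· · ♙ · · ♞ ♟ ♟
♙ · · · · ♙ ♙ ·
♘ · · ♞ ♙ · · ·
· ♙ · ♙ ♕ · · ♙
♖ · ♗ · · ♔ ♘ ♖



  a b c d e f g h
  ─────────────────
8│· ♜ ♝ ♛ ♚ ♝ · ♜│8
7│♟ ♟ ♟ ♟ ♟ · · ·│7
6│· · · · · ♟ · ·│6
5│· · ♙ · · ♞ ♟ ♟│5
4│♙ · · · · ♙ ♙ ·│4
3│♘ · · ♞ ♙ · · ·│3
2│· ♙ · ♙ ♕ · · ♙│2
1│♖ · ♗ · · ♔ ♘ ♖│1
  ─────────────────
  a b c d e f g h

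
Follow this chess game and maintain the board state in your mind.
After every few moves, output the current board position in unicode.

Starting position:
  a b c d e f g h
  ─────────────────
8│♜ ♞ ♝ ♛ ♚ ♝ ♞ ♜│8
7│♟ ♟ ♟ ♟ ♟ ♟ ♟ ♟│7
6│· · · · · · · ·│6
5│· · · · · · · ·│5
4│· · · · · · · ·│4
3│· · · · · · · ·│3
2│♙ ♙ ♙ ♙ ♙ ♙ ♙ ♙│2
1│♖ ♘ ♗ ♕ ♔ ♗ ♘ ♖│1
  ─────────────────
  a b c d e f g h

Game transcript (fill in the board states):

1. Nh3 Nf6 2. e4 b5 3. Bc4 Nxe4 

  a b c d e f g h
  ─────────────────
8│♜ ♞ ♝ ♛ ♚ ♝ · ♜│8
7│♟ · ♟ ♟ ♟ ♟ ♟ ♟│7
6│· · · · · · · ·│6
5│· ♟ · · · · · ·│5
4│· · ♗ · ♞ · · ·│4
3│· · · · · · · ♘│3
2│♙ ♙ ♙ ♙ · ♙ ♙ ♙│2
1│♖ ♘ ♗ ♕ ♔ · · ♖│1
  ─────────────────
  a b c d e f g h

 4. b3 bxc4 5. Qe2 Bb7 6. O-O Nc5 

  a b c d e f g h
  ─────────────────
8│♜ ♞ · ♛ ♚ ♝ · ♜│8
7│♟ ♝ ♟ ♟ ♟ ♟ ♟ ♟│7
6│· · · · · · · ·│6
5│· · ♞ · · · · ·│5
4│· · ♟ · · · · ·│4
3│· ♙ · · · · · ♘│3
2│♙ · ♙ ♙ ♕ ♙ ♙ ♙│2
1│♖ ♘ ♗ · · ♖ ♔ ·│1
  ─────────────────
  a b c d e f g h

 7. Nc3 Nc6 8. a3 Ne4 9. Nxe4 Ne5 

  a b c d e f g h
  ─────────────────
8│♜ · · ♛ ♚ ♝ · ♜│8
7│♟ ♝ ♟ ♟ ♟ ♟ ♟ ♟│7
6│· · · · · · · ·│6
5│· · · · ♞ · · ·│5
4│· · ♟ · ♘ · · ·│4
3│♙ ♙ · · · · · ♘│3
2│· · ♙ ♙ ♕ ♙ ♙ ♙│2
1│♖ · ♗ · · ♖ ♔ ·│1
  ─────────────────
  a b c d e f g h

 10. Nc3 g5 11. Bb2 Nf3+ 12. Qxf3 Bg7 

  a b c d e f g h
  ─────────────────
8│♜ · · ♛ ♚ · · ♜│8
7│♟ ♝ ♟ ♟ ♟ ♟ ♝ ♟│7
6│· · · · · · · ·│6
5│· · · · · · ♟ ·│5
4│· · ♟ · · · · ·│4
3│♙ ♙ ♘ · · ♕ · ♘│3
2│· ♗ ♙ ♙ · ♙ ♙ ♙│2
1│♖ · · · · ♖ ♔ ·│1
  ─────────────────
  a b c d e f g h

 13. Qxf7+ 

  a b c d e f g h
  ─────────────────
8│♜ · · ♛ ♚ · · ♜│8
7│♟ ♝ ♟ ♟ ♟ ♕ ♝ ♟│7
6│· · · · · · · ·│6
5│· · · · · · ♟ ·│5
4│· · ♟ · · · · ·│4
3│♙ ♙ ♘ · · · · ♘│3
2│· ♗ ♙ ♙ · ♙ ♙ ♙│2
1│♖ · · · · ♖ ♔ ·│1
  ─────────────────
  a b c d e f g h


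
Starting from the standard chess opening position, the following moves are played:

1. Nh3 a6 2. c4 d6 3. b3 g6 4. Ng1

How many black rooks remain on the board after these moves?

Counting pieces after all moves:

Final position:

  a b c d e f g h
  ─────────────────
8│♜ ♞ ♝ ♛ ♚ ♝ ♞ ♜│8
7│· ♟ ♟ · ♟ ♟ · ♟│7
6│♟ · · ♟ · · ♟ ·│6
5│· · · · · · · ·│5
4│· · ♙ · · · · ·│4
3│· ♙ · · · · · ·│3
2│♙ · · ♙ ♙ ♙ ♙ ♙│2
1│♖ ♘ ♗ ♕ ♔ ♗ ♘ ♖│1
  ─────────────────
  a b c d e f g h


2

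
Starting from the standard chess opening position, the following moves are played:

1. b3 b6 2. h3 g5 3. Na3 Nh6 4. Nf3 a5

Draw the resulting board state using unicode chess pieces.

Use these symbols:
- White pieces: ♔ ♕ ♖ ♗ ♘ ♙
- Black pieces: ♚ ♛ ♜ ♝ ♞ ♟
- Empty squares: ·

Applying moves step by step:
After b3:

♜ ♞ ♝ ♛ ♚ ♝ ♞ ♜
♟ ♟ ♟ ♟ ♟ ♟ ♟ ♟
· · · · · · · ·
· · · · · · · ·
· · · · · · · ·
· ♙ · · · · · ·
♙ · ♙ ♙ ♙ ♙ ♙ ♙
♖ ♘ ♗ ♕ ♔ ♗ ♘ ♖


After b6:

♜ ♞ ♝ ♛ ♚ ♝ ♞ ♜
♟ · ♟ ♟ ♟ ♟ ♟ ♟
· ♟ · · · · · ·
· · · · · · · ·
· · · · · · · ·
· ♙ · · · · · ·
♙ · ♙ ♙ ♙ ♙ ♙ ♙
♖ ♘ ♗ ♕ ♔ ♗ ♘ ♖


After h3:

♜ ♞ ♝ ♛ ♚ ♝ ♞ ♜
♟ · ♟ ♟ ♟ ♟ ♟ ♟
· ♟ · · · · · ·
· · · · · · · ·
· · · · · · · ·
· ♙ · · · · · ♙
♙ · ♙ ♙ ♙ ♙ ♙ ·
♖ ♘ ♗ ♕ ♔ ♗ ♘ ♖


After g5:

♜ ♞ ♝ ♛ ♚ ♝ ♞ ♜
♟ · ♟ ♟ ♟ ♟ · ♟
· ♟ · · · · · ·
· · · · · · ♟ ·
· · · · · · · ·
· ♙ · · · · · ♙
♙ · ♙ ♙ ♙ ♙ ♙ ·
♖ ♘ ♗ ♕ ♔ ♗ ♘ ♖


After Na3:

♜ ♞ ♝ ♛ ♚ ♝ ♞ ♜
♟ · ♟ ♟ ♟ ♟ · ♟
· ♟ · · · · · ·
· · · · · · ♟ ·
· · · · · · · ·
♘ ♙ · · · · · ♙
♙ · ♙ ♙ ♙ ♙ ♙ ·
♖ · ♗ ♕ ♔ ♗ ♘ ♖


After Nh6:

♜ ♞ ♝ ♛ ♚ ♝ · ♜
♟ · ♟ ♟ ♟ ♟ · ♟
· ♟ · · · · · ♞
· · · · · · ♟ ·
· · · · · · · ·
♘ ♙ · · · · · ♙
♙ · ♙ ♙ ♙ ♙ ♙ ·
♖ · ♗ ♕ ♔ ♗ ♘ ♖


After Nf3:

♜ ♞ ♝ ♛ ♚ ♝ · ♜
♟ · ♟ ♟ ♟ ♟ · ♟
· ♟ · · · · · ♞
· · · · · · ♟ ·
· · · · · · · ·
♘ ♙ · · · ♘ · ♙
♙ · ♙ ♙ ♙ ♙ ♙ ·
♖ · ♗ ♕ ♔ ♗ · ♖


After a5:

♜ ♞ ♝ ♛ ♚ ♝ · ♜
· · ♟ ♟ ♟ ♟ · ♟
· ♟ · · · · · ♞
♟ · · · · · ♟ ·
· · · · · · · ·
♘ ♙ · · · ♘ · ♙
♙ · ♙ ♙ ♙ ♙ ♙ ·
♖ · ♗ ♕ ♔ ♗ · ♖



  a b c d e f g h
  ─────────────────
8│♜ ♞ ♝ ♛ ♚ ♝ · ♜│8
7│· · ♟ ♟ ♟ ♟ · ♟│7
6│· ♟ · · · · · ♞│6
5│♟ · · · · · ♟ ·│5
4│· · · · · · · ·│4
3│♘ ♙ · · · ♘ · ♙│3
2│♙ · ♙ ♙ ♙ ♙ ♙ ·│2
1│♖ · ♗ ♕ ♔ ♗ · ♖│1
  ─────────────────
  a b c d e f g h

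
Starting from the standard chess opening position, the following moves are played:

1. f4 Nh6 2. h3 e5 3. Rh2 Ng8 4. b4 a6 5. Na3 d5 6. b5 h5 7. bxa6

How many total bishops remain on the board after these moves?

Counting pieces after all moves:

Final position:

  a b c d e f g h
  ─────────────────
8│♜ ♞ ♝ ♛ ♚ ♝ ♞ ♜│8
7│· ♟ ♟ · · ♟ ♟ ·│7
6│♙ · · · · · · ·│6
5│· · · ♟ ♟ · · ♟│5
4│· · · · · ♙ · ·│4
3│♘ · · · · · · ♙│3
2│♙ · ♙ ♙ ♙ · ♙ ♖│2
1│♖ · ♗ ♕ ♔ ♗ ♘ ·│1
  ─────────────────
  a b c d e f g h


4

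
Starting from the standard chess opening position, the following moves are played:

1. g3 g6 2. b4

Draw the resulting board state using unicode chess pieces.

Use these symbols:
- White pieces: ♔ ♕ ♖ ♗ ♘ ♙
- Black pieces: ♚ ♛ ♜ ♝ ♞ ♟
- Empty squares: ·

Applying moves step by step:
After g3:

♜ ♞ ♝ ♛ ♚ ♝ ♞ ♜
♟ ♟ ♟ ♟ ♟ ♟ ♟ ♟
· · · · · · · ·
· · · · · · · ·
· · · · · · · ·
· · · · · · ♙ ·
♙ ♙ ♙ ♙ ♙ ♙ · ♙
♖ ♘ ♗ ♕ ♔ ♗ ♘ ♖


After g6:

♜ ♞ ♝ ♛ ♚ ♝ ♞ ♜
♟ ♟ ♟ ♟ ♟ ♟ · ♟
· · · · · · ♟ ·
· · · · · · · ·
· · · · · · · ·
· · · · · · ♙ ·
♙ ♙ ♙ ♙ ♙ ♙ · ♙
♖ ♘ ♗ ♕ ♔ ♗ ♘ ♖


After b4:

♜ ♞ ♝ ♛ ♚ ♝ ♞ ♜
♟ ♟ ♟ ♟ ♟ ♟ · ♟
· · · · · · ♟ ·
· · · · · · · ·
· ♙ · · · · · ·
· · · · · · ♙ ·
♙ · ♙ ♙ ♙ ♙ · ♙
♖ ♘ ♗ ♕ ♔ ♗ ♘ ♖



  a b c d e f g h
  ─────────────────
8│♜ ♞ ♝ ♛ ♚ ♝ ♞ ♜│8
7│♟ ♟ ♟ ♟ ♟ ♟ · ♟│7
6│· · · · · · ♟ ·│6
5│· · · · · · · ·│5
4│· ♙ · · · · · ·│4
3│· · · · · · ♙ ·│3
2│♙ · ♙ ♙ ♙ ♙ · ♙│2
1│♖ ♘ ♗ ♕ ♔ ♗ ♘ ♖│1
  ─────────────────
  a b c d e f g h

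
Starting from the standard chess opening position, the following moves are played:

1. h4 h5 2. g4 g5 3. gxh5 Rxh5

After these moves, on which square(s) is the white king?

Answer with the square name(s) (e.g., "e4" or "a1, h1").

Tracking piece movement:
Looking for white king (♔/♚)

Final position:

  a b c d e f g h
  ─────────────────
8│♜ ♞ ♝ ♛ ♚ ♝ ♞ ·│8
7│♟ ♟ ♟ ♟ ♟ ♟ · ·│7
6│· · · · · · · ·│6
5│· · · · · · ♟ ♜│5
4│· · · · · · · ♙│4
3│· · · · · · · ·│3
2│♙ ♙ ♙ ♙ ♙ ♙ · ·│2
1│♖ ♘ ♗ ♕ ♔ ♗ ♘ ♖│1
  ─────────────────
  a b c d e f g h


e1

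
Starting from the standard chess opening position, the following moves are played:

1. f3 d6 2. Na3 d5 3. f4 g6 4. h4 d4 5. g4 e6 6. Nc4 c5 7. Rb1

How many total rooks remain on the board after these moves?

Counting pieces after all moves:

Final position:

  a b c d e f g h
  ─────────────────
8│♜ ♞ ♝ ♛ ♚ ♝ ♞ ♜│8
7│♟ ♟ · · · ♟ · ♟│7
6│· · · · ♟ · ♟ ·│6
5│· · ♟ · · · · ·│5
4│· · ♘ ♟ · ♙ ♙ ♙│4
3│· · · · · · · ·│3
2│♙ ♙ ♙ ♙ ♙ · · ·│2
1│· ♖ ♗ ♕ ♔ ♗ ♘ ♖│1
  ─────────────────
  a b c d e f g h


4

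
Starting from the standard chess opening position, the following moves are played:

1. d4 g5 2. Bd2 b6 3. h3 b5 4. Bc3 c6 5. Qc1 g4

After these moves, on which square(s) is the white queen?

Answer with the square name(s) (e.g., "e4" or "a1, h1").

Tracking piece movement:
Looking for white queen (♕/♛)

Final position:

  a b c d e f g h
  ─────────────────
8│♜ ♞ ♝ ♛ ♚ ♝ ♞ ♜│8
7│♟ · · ♟ ♟ ♟ · ♟│7
6│· · ♟ · · · · ·│6
5│· ♟ · · · · · ·│5
4│· · · ♙ · · ♟ ·│4
3│· · ♗ · · · · ♙│3
2│♙ ♙ ♙ · ♙ ♙ ♙ ·│2
1│♖ ♘ ♕ · ♔ ♗ ♘ ♖│1
  ─────────────────
  a b c d e f g h


c1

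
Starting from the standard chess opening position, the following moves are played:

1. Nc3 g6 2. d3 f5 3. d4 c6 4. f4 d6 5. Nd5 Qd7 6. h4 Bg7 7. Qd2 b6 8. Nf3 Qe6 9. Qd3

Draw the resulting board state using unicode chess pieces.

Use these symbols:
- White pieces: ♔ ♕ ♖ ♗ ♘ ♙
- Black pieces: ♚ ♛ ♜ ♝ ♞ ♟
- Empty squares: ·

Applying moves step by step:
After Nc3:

♜ ♞ ♝ ♛ ♚ ♝ ♞ ♜
♟ ♟ ♟ ♟ ♟ ♟ ♟ ♟
· · · · · · · ·
· · · · · · · ·
· · · · · · · ·
· · ♘ · · · · ·
♙ ♙ ♙ ♙ ♙ ♙ ♙ ♙
♖ · ♗ ♕ ♔ ♗ ♘ ♖


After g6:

♜ ♞ ♝ ♛ ♚ ♝ ♞ ♜
♟ ♟ ♟ ♟ ♟ ♟ · ♟
· · · · · · ♟ ·
· · · · · · · ·
· · · · · · · ·
· · ♘ · · · · ·
♙ ♙ ♙ ♙ ♙ ♙ ♙ ♙
♖ · ♗ ♕ ♔ ♗ ♘ ♖


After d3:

♜ ♞ ♝ ♛ ♚ ♝ ♞ ♜
♟ ♟ ♟ ♟ ♟ ♟ · ♟
· · · · · · ♟ ·
· · · · · · · ·
· · · · · · · ·
· · ♘ ♙ · · · ·
♙ ♙ ♙ · ♙ ♙ ♙ ♙
♖ · ♗ ♕ ♔ ♗ ♘ ♖


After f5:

♜ ♞ ♝ ♛ ♚ ♝ ♞ ♜
♟ ♟ ♟ ♟ ♟ · · ♟
· · · · · · ♟ ·
· · · · · ♟ · ·
· · · · · · · ·
· · ♘ ♙ · · · ·
♙ ♙ ♙ · ♙ ♙ ♙ ♙
♖ · ♗ ♕ ♔ ♗ ♘ ♖


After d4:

♜ ♞ ♝ ♛ ♚ ♝ ♞ ♜
♟ ♟ ♟ ♟ ♟ · · ♟
· · · · · · ♟ ·
· · · · · ♟ · ·
· · · ♙ · · · ·
· · ♘ · · · · ·
♙ ♙ ♙ · ♙ ♙ ♙ ♙
♖ · ♗ ♕ ♔ ♗ ♘ ♖


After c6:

♜ ♞ ♝ ♛ ♚ ♝ ♞ ♜
♟ ♟ · ♟ ♟ · · ♟
· · ♟ · · · ♟ ·
· · · · · ♟ · ·
· · · ♙ · · · ·
· · ♘ · · · · ·
♙ ♙ ♙ · ♙ ♙ ♙ ♙
♖ · ♗ ♕ ♔ ♗ ♘ ♖


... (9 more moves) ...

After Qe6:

♜ ♞ ♝ · ♚ · ♞ ♜
♟ · · · ♟ · ♝ ♟
· ♟ ♟ ♟ ♛ · ♟ ·
· · · ♘ · ♟ · ·
· · · ♙ · ♙ · ♙
· · · · · ♘ · ·
♙ ♙ ♙ ♕ ♙ · ♙ ·
♖ · ♗ · ♔ ♗ · ♖


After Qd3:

♜ ♞ ♝ · ♚ · ♞ ♜
♟ · · · ♟ · ♝ ♟
· ♟ ♟ ♟ ♛ · ♟ ·
· · · ♘ · ♟ · ·
· · · ♙ · ♙ · ♙
· · · ♕ · ♘ · ·
♙ ♙ ♙ · ♙ · ♙ ·
♖ · ♗ · ♔ ♗ · ♖



  a b c d e f g h
  ─────────────────
8│♜ ♞ ♝ · ♚ · ♞ ♜│8
7│♟ · · · ♟ · ♝ ♟│7
6│· ♟ ♟ ♟ ♛ · ♟ ·│6
5│· · · ♘ · ♟ · ·│5
4│· · · ♙ · ♙ · ♙│4
3│· · · ♕ · ♘ · ·│3
2│♙ ♙ ♙ · ♙ · ♙ ·│2
1│♖ · ♗ · ♔ ♗ · ♖│1
  ─────────────────
  a b c d e f g h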